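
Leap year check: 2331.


Rules: divisible by 4 AND (not by 100 OR by 400)
2331 ÷ 4 = 582 remainder 3 → not divisible by 4
Not divisible by 4 → not a leap year

No


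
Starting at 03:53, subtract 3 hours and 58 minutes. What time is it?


Start: 233 minutes from midnight
Subtract: 238 minutes
Remaining: 233 - 238 = -5
Negative → add 24×60 = 1435
Hours: 23, Minutes: 55

23:55


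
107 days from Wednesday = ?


Start: Wednesday (index 2)
(2 + 107) mod 7
= 109 mod 7
= 4
Index 4 → Friday

Friday


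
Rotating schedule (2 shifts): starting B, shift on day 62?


Shifts: A, B
Start: B (index 1)
Day 62: (1 + 62 - 1) mod 2
= 62 mod 2
= 0
Index 0 → shift A

Shift A


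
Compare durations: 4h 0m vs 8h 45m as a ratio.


16:35 (0.46)

Duration 1: 240 minutes
Duration 2: 525 minutes
Ratio = 240:525
GCD = 15
Simplified = 16:35
As a decimal: 16/35 ≈ 0.46


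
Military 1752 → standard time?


5:52 PM

Hour: 17
17 - 12 = 5 → PM


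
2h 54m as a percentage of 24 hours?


0.1208 (12.08%)

Total minutes: 2×60 + 54 = 174
Day = 24×60 = 1440 minutes
Fraction = 174/1440 ≈ 0.1208
As a percentage: 174/1440 × 100 ≈ 12.08%


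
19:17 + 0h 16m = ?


Start: 1157 minutes from midnight
Add: 16 minutes
Total: 1173 minutes
Hours: 1173 ÷ 60 = 19 remainder 33

19:33


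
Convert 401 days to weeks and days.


57 weeks 2 days

Weeks: 401 ÷ 7 = 57 remainder 2


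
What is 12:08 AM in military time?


Input: 12:08 AM
12 AM → 00 (midnight)

00:08


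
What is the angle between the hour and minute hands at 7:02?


Hour hand = 7×30 + 2×0.5 = 211.0°
Minute hand = 2×6 = 12°
Difference = |211.0 - 12| = 199.0°
Since > 180°: 360 - 199.0 = 161.0°

161.0°


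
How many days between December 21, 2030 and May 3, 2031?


From December 21, 2030 to May 3, 2031
Rest of December 2030: 31 - 21 = 10
Full months: January 31, February 2031 28, March 31, April 30
Days into May 2031: 3
Total = 10 + 31 + 28 + 31 + 30 + 3 = 133 days

133 days


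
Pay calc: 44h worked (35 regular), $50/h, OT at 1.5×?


$2425.00

Regular: 35h × $50 = $1750.00
Overtime: 44 - 35 = 9h
OT pay: 9h × $50 × 1.5 = $675.00
Total = $1750.00 + $675.00 = $2425.00


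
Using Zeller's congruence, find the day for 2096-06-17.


Zeller's congruence:
q=17, m=6, k=96, j=20
h = (17 + ⌊13×7/5⌋ + 96 + ⌊96/4⌋ + ⌊20/4⌋ - 2×20) mod 7
= (17 + 18 + 96 + 24 + 5 - 40) mod 7
= 120 mod 7 = 1
h=1 → Sunday

Sunday


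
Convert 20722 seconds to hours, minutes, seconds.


Hours: 20722 ÷ 3600 = 5 remainder 2722
Minutes: 2722 ÷ 60 = 45 remainder 22
Seconds: 22

5h 45m 22s


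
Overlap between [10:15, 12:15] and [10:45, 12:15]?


Meeting A: 615-735 (in minutes from midnight)
Meeting B: 645-735
Overlap start = max(615, 645) = 645
Overlap end = min(735, 735) = 735
Overlap = max(0, 735 - 645) = 90 min

90 minutes


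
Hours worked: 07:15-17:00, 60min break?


8h 45m (525 minutes)

Total time = (17×60+0) - (7×60+15)
= 1020 - 435 = 585 min
Minus break: 585 - 60 = 525 min
= 8h 45m


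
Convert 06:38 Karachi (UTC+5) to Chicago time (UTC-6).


Time difference = UTC-6 - UTC+5 = -11 hours
New hour = (6 -11) mod 24
= -5 mod 24 = 19
Minutes unchanged → 19:38; -5 < 0 → previous day

19:38 (previous day)


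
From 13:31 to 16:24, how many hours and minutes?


2h 53m

End time in minutes: 16×60 + 24 = 984
Start time in minutes: 13×60 + 31 = 811
Difference = 984 - 811 = 173 minutes
= 2 hours 53 minutes


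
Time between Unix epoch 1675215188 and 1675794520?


Difference = 1675794520 - 1675215188 = 579332 seconds
In hours: 579332 / 3600 ≈ 160.9
In days: 579332 / 86400 ≈ 6.71

579332 seconds (160.9 hours / 6.71 days)


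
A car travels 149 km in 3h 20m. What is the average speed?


Distance: 149 km
Time: 3h 20m = 200 min = 200/60 = 10/3 hours
Speed = 149 ÷ (10/3) = 149 × 3 / 10 = 447/10 = 44.7 km/h

44.7 km/h


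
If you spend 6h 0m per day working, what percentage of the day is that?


25.0%

Time: 360 minutes
Day: 1440 minutes
Percentage = (360/1440) × 100 = 25.0%


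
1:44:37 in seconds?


6277 seconds

Hours: 1 × 3600 = 3600
Minutes: 44 × 60 = 2640
Seconds: 37
Total = 3600 + 2640 + 37 = 6277


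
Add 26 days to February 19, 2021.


Start: February 19, 2021
Add 26 days
February 19 → March 1: 28 - 19 + 1 = 10 days (26 - 10 = 16 left)
March 1 + 16 = March 17, 2021

March 17, 2021


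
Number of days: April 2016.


Month: April (month 4)
April has 30 days

30 days


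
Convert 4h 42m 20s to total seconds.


16940 seconds

Hours: 4 × 3600 = 14400
Minutes: 42 × 60 = 2520
Seconds: 20
Total = 14400 + 2520 + 20 = 16940


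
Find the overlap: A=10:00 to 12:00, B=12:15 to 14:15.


0 minutes

Meeting A: 600-720 (in minutes from midnight)
Meeting B: 735-855
Overlap start = max(600, 735) = 735
Overlap end = min(720, 855) = 720
Overlap = max(0, 720 - 735) = 0 min


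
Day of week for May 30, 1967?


Tuesday

Zeller's congruence:
q=30, m=5, k=67, j=19
h = (30 + ⌊13×6/5⌋ + 67 + ⌊67/4⌋ + ⌊19/4⌋ - 2×19) mod 7
= (30 + 15 + 67 + 16 + 4 - 38) mod 7
= 94 mod 7 = 3
h=3 → Tuesday


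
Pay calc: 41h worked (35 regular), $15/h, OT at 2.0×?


$705.00

Regular: 35h × $15 = $525.00
Overtime: 41 - 35 = 6h
OT pay: 6h × $15 × 2.0 = $180.00
Total = $525.00 + $180.00 = $705.00


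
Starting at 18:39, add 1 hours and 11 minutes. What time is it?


19:50

Start: 1119 minutes from midnight
Add: 71 minutes
Total: 1190 minutes
Hours: 1190 ÷ 60 = 19 remainder 50


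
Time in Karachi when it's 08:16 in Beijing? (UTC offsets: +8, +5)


Time difference = UTC+5 - UTC+8 = -3 hours
New hour = (8 -3) mod 24
= 5 mod 24 = 5
Minutes unchanged → 05:16

05:16


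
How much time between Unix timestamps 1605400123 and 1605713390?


313267 seconds (87.0 hours / 3.63 days)

Difference = 1605713390 - 1605400123 = 313267 seconds
In hours: 313267 / 3600 ≈ 87.0
In days: 313267 / 86400 ≈ 3.63


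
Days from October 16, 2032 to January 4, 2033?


From October 16, 2032 to January 4, 2033
Rest of October 2032: 31 - 16 = 15
Full months: November 30, December 31
Days into January 2033: 4
Total = 15 + 30 + 31 + 4 = 80 days

80 days


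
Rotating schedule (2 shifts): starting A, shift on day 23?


Shift A

Shifts: A, B
Start: A (index 0)
Day 23: (0 + 23 - 1) mod 2
= 22 mod 2
= 0
Index 0 → shift A


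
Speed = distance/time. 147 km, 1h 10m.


Distance: 147 km
Time: 1h 10m = 70 min = 70/60 = 7/6 hours
Speed = 147 ÷ (7/6) = 147 × 6 / 7 = 882/7 = 126.0 km/h

126.0 km/h


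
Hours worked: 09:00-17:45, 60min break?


7h 45m (465 minutes)

Total time = (17×60+45) - (9×60+0)
= 1065 - 540 = 525 min
Minus break: 525 - 60 = 465 min
= 7h 45m


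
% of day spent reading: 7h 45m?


32.3%

Time: 465 minutes
Day: 1440 minutes
Percentage = (465/1440) × 100 ≈ 32.3%


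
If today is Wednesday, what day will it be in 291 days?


Start: Wednesday (index 2)
(2 + 291) mod 7
= 293 mod 7
= 6
Index 6 → Sunday

Sunday


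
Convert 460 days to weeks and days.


65 weeks 5 days

Weeks: 460 ÷ 7 = 65 remainder 5


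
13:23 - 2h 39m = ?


Start: 803 minutes from midnight
Subtract: 159 minutes
Remaining: 803 - 159 = 644
Hours: 10, Minutes: 44

10:44


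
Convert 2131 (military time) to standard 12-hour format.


9:31 PM

Hour: 21
21 - 12 = 9 → PM


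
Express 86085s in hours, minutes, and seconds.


Hours: 86085 ÷ 3600 = 23 remainder 3285
Minutes: 3285 ÷ 60 = 54 remainder 45
Seconds: 45

23h 54m 45s


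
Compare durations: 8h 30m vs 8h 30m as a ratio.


1:1 (1.00)

Duration 1: 510 minutes
Duration 2: 510 minutes
Ratio = 510:510
GCD = 510
Simplified = 1:1
As a decimal: 1/1 = 1.00


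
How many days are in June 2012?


Month: June (month 6)
June has 30 days

30 days


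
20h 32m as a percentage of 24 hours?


0.8556 (85.56%)

Total minutes: 20×60 + 32 = 1232
Day = 24×60 = 1440 minutes
Fraction = 1232/1440 ≈ 0.8556
As a percentage: 1232/1440 × 100 ≈ 85.56%


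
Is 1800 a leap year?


Rules: divisible by 4 AND (not by 100 OR by 400)
1800 ÷ 4 = 450 exactly → divisible by 4
1800 ÷ 100 = 18 exactly → divisible by 100
1800 ÷ 400 = 4 remainder 200 → not divisible by 400
Divisible by 100 but not by 400 → not a leap year

No


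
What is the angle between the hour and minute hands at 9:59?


54.5°

Hour hand = 9×30 + 59×0.5 = 299.5°
Minute hand = 59×6 = 354°
Difference = |299.5 - 354| = 54.5°


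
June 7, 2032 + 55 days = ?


Start: June 7, 2032
Add 55 days
June 7 → July 1: 30 - 7 + 1 = 24 days (55 - 24 = 31 left)
July 1 → August 1: 31 - 1 + 1 = 31 days (31 - 31 = 0 left)
Land exactly on August 1, 2032

August 1, 2032


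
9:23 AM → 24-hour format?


Input: 9:23 AM
AM hour stays: 9

09:23


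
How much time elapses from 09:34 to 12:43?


End time in minutes: 12×60 + 43 = 763
Start time in minutes: 9×60 + 34 = 574
Difference = 763 - 574 = 189 minutes
= 3 hours 9 minutes

3h 9m


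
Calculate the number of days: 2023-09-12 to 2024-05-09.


240 days

From September 12, 2023 to May 9, 2024
Rest of September 2023: 30 - 12 = 18
Full months: October 31, November 30, December 31, January 31, February 2024 29, March 31, April 30
Days into May 2024: 9
Total = 18 + 31 + 30 + 31 + 31 + 29 + 31 + 30 + 9 = 240 days


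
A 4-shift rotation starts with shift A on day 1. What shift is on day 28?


Shift D

Shifts: A, B, C, D
Start: A (index 0)
Day 28: (0 + 28 - 1) mod 4
= 27 mod 4
= 3
Index 3 → shift D


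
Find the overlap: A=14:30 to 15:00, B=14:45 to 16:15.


Meeting A: 870-900 (in minutes from midnight)
Meeting B: 885-975
Overlap start = max(870, 885) = 885
Overlap end = min(900, 975) = 900
Overlap = max(0, 900 - 885) = 15 min

15 minutes


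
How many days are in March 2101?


Month: March (month 3)
March has 31 days

31 days


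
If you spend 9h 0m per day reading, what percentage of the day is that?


37.5%

Time: 540 minutes
Day: 1440 minutes
Percentage = (540/1440) × 100 = 37.5%


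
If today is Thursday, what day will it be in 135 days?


Start: Thursday (index 3)
(3 + 135) mod 7
= 138 mod 7
= 5
Index 5 → Saturday

Saturday


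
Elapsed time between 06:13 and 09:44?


End time in minutes: 9×60 + 44 = 584
Start time in minutes: 6×60 + 13 = 373
Difference = 584 - 373 = 211 minutes
= 3 hours 31 minutes

3h 31m


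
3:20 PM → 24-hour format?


Input: 3:20 PM
PM: 3 + 12 = 15

15:20


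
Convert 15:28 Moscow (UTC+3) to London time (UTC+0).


12:28

Time difference = UTC+0 - UTC+3 = -3 hours
New hour = (15 -3) mod 24
= 12 mod 24 = 12
Minutes unchanged → 12:28


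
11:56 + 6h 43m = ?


18:39

Start: 716 minutes from midnight
Add: 403 minutes
Total: 1119 minutes
Hours: 1119 ÷ 60 = 18 remainder 39


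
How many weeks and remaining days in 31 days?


Weeks: 31 ÷ 7 = 4 remainder 3

4 weeks 3 days


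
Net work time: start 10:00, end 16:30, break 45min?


Total time = (16×60+30) - (10×60+0)
= 990 - 600 = 390 min
Minus break: 390 - 45 = 345 min
= 5h 45m

5h 45m (345 minutes)


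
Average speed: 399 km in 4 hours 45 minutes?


84.0 km/h

Distance: 399 km
Time: 4h 45m = 285 min = 285/60 = 19/4 hours
Speed = 399 ÷ (19/4) = 399 × 4 / 19 = 1596/19 = 84.0 km/h


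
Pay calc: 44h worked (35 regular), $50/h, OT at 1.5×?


$2425.00

Regular: 35h × $50 = $1750.00
Overtime: 44 - 35 = 9h
OT pay: 9h × $50 × 1.5 = $675.00
Total = $1750.00 + $675.00 = $2425.00


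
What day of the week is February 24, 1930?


Monday

Zeller's congruence:
q=24, m=14, k=29, j=19
h = (24 + ⌊13×15/5⌋ + 29 + ⌊29/4⌋ + ⌊19/4⌋ - 2×19) mod 7
= (24 + 39 + 29 + 7 + 4 - 38) mod 7
= 65 mod 7 = 2
h=2 → Monday


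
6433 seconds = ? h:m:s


Hours: 6433 ÷ 3600 = 1 remainder 2833
Minutes: 2833 ÷ 60 = 47 remainder 13
Seconds: 13

1h 47m 13s


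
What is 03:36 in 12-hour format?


3:36 AM

Hour: 3
3 < 12 → AM


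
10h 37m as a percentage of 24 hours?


Total minutes: 10×60 + 37 = 637
Day = 24×60 = 1440 minutes
Fraction = 637/1440 ≈ 0.4424
As a percentage: 637/1440 × 100 ≈ 44.24%

0.4424 (44.24%)


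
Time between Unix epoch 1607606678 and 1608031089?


Difference = 1608031089 - 1607606678 = 424411 seconds
In hours: 424411 / 3600 ≈ 117.9
In days: 424411 / 86400 ≈ 4.91

424411 seconds (117.9 hours / 4.91 days)


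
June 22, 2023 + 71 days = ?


September 1, 2023

Start: June 22, 2023
Add 71 days
June 22 → July 1: 30 - 22 + 1 = 9 days (71 - 9 = 62 left)
July 1 → August 1: 31 - 1 + 1 = 31 days (62 - 31 = 31 left)
August 1 → September 1: 31 - 1 + 1 = 31 days (31 - 31 = 0 left)
Land exactly on September 1, 2023


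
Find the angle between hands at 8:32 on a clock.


Hour hand = 8×30 + 32×0.5 = 256.0°
Minute hand = 32×6 = 192°
Difference = |256.0 - 192| = 64.0°

64.0°


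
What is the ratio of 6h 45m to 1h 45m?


Duration 1: 405 minutes
Duration 2: 105 minutes
Ratio = 405:105
GCD = 15
Simplified = 27:7
As a decimal: 27/7 ≈ 3.86

27:7 (3.86)


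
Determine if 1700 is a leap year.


Rules: divisible by 4 AND (not by 100 OR by 400)
1700 ÷ 4 = 425 exactly → divisible by 4
1700 ÷ 100 = 17 exactly → divisible by 100
1700 ÷ 400 = 4 remainder 100 → not divisible by 400
Divisible by 100 but not by 400 → not a leap year

No


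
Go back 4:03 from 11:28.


07:25

Start: 688 minutes from midnight
Subtract: 243 minutes
Remaining: 688 - 243 = 445
Hours: 7, Minutes: 25


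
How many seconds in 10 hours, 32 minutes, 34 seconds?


37954 seconds

Hours: 10 × 3600 = 36000
Minutes: 32 × 60 = 1920
Seconds: 34
Total = 36000 + 1920 + 34 = 37954


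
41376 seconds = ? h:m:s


Hours: 41376 ÷ 3600 = 11 remainder 1776
Minutes: 1776 ÷ 60 = 29 remainder 36
Seconds: 36

11h 29m 36s


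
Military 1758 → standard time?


5:58 PM

Hour: 17
17 - 12 = 5 → PM


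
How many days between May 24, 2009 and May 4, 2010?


From May 24, 2009 to May 4, 2010
Rest of May 2009: 31 - 24 = 7
Full months: June 30, July 31, August 31, September 30, October 31, November 30, December 31, January 31, February 2010 28, March 31, April 30
Days into May 2010: 4
Total = 7 + 30 + 31 + 31 + 30 + 31 + 30 + 31 + 31 + 28 + 31 + 30 + 4 = 345 days

345 days


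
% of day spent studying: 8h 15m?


Time: 495 minutes
Day: 1440 minutes
Percentage = (495/1440) × 100 ≈ 34.4%

34.4%


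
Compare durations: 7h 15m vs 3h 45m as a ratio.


Duration 1: 435 minutes
Duration 2: 225 minutes
Ratio = 435:225
GCD = 15
Simplified = 29:15
As a decimal: 29/15 ≈ 1.93

29:15 (1.93)


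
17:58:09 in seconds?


Hours: 17 × 3600 = 61200
Minutes: 58 × 60 = 3480
Seconds: 9
Total = 61200 + 3480 + 9 = 64689

64689 seconds


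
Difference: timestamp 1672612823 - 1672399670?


213153 seconds (59.2 hours / 2.47 days)

Difference = 1672612823 - 1672399670 = 213153 seconds
In hours: 213153 / 3600 ≈ 59.2
In days: 213153 / 86400 ≈ 2.47


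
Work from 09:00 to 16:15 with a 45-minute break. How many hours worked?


Total time = (16×60+15) - (9×60+0)
= 975 - 540 = 435 min
Minus break: 435 - 45 = 390 min
= 6h 30m

6h 30m (390 minutes)


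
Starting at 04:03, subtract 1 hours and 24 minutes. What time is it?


Start: 243 minutes from midnight
Subtract: 84 minutes
Remaining: 243 - 84 = 159
Hours: 2, Minutes: 39

02:39


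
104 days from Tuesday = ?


Start: Tuesday (index 1)
(1 + 104) mod 7
= 105 mod 7
= 0
Index 0 → Monday

Monday


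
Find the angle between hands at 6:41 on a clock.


Hour hand = 6×30 + 41×0.5 = 200.5°
Minute hand = 41×6 = 246°
Difference = |200.5 - 246| = 45.5°

45.5°


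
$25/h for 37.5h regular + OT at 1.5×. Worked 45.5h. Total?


$1237.50

Regular: 37.5h × $25 = $937.50
Overtime: 45.5 - 37.5 = 8.0h
OT pay: 8.0h × $25 × 1.5 = $300.00
Total = $937.50 + $300.00 = $1237.50


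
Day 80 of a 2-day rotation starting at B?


Shift A

Shifts: A, B
Start: B (index 1)
Day 80: (1 + 80 - 1) mod 2
= 80 mod 2
= 0
Index 0 → shift A


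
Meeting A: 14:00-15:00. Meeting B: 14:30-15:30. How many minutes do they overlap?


Meeting A: 840-900 (in minutes from midnight)
Meeting B: 870-930
Overlap start = max(840, 870) = 870
Overlap end = min(900, 930) = 900
Overlap = max(0, 900 - 870) = 30 min

30 minutes


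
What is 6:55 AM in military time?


Input: 6:55 AM
AM hour stays: 6

06:55


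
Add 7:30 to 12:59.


20:29

Start: 779 minutes from midnight
Add: 450 minutes
Total: 1229 minutes
Hours: 1229 ÷ 60 = 20 remainder 29


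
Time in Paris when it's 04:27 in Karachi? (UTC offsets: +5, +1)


Time difference = UTC+1 - UTC+5 = -4 hours
New hour = (4 -4) mod 24
= 0 mod 24 = 0
Minutes unchanged → 00:27

00:27


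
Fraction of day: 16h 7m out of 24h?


0.6715 (67.15%)

Total minutes: 16×60 + 7 = 967
Day = 24×60 = 1440 minutes
Fraction = 967/1440 ≈ 0.6715
As a percentage: 967/1440 × 100 ≈ 67.15%


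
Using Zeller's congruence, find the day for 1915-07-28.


Wednesday

Zeller's congruence:
q=28, m=7, k=15, j=19
h = (28 + ⌊13×8/5⌋ + 15 + ⌊15/4⌋ + ⌊19/4⌋ - 2×19) mod 7
= (28 + 20 + 15 + 3 + 4 - 38) mod 7
= 32 mod 7 = 4
h=4 → Wednesday


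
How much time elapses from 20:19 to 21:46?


End time in minutes: 21×60 + 46 = 1306
Start time in minutes: 20×60 + 19 = 1219
Difference = 1306 - 1219 = 87 minutes
= 1 hours 27 minutes

1h 27m


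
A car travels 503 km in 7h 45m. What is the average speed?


64.9 km/h

Distance: 503 km
Time: 7h 45m = 465 min = 465/60 = 31/4 hours
Speed = 503 ÷ (31/4) = 503 × 4 / 31 = 2012/31 ≈ 64.9 km/h


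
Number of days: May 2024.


Month: May (month 5)
May has 31 days

31 days


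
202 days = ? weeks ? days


28 weeks 6 days

Weeks: 202 ÷ 7 = 28 remainder 6


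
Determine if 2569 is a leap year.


Rules: divisible by 4 AND (not by 100 OR by 400)
2569 ÷ 4 = 642 remainder 1 → not divisible by 4
Not divisible by 4 → not a leap year

No


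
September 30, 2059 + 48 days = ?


November 17, 2059

Start: September 30, 2059
Add 48 days
September 30 → October 1: 30 - 30 + 1 = 1 days (48 - 1 = 47 left)
October 1 → November 1: 31 - 1 + 1 = 31 days (47 - 31 = 16 left)
November 1 + 16 = November 17, 2059


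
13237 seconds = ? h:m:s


3h 40m 37s

Hours: 13237 ÷ 3600 = 3 remainder 2437
Minutes: 2437 ÷ 60 = 40 remainder 37
Seconds: 37


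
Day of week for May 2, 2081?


Zeller's congruence:
q=2, m=5, k=81, j=20
h = (2 + ⌊13×6/5⌋ + 81 + ⌊81/4⌋ + ⌊20/4⌋ - 2×20) mod 7
= (2 + 15 + 81 + 20 + 5 - 40) mod 7
= 83 mod 7 = 6
h=6 → Friday

Friday


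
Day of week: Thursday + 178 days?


Sunday

Start: Thursday (index 3)
(3 + 178) mod 7
= 181 mod 7
= 6
Index 6 → Sunday


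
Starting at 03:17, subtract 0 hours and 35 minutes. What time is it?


Start: 197 minutes from midnight
Subtract: 35 minutes
Remaining: 197 - 35 = 162
Hours: 2, Minutes: 42

02:42


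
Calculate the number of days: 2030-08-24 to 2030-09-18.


25 days

From August 24, 2030 to September 18, 2030
Rest of August 2030: 31 - 24 = 7
Days into September 2030: 18
Total = 7 + 18 = 25 days


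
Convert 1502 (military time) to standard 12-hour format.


Hour: 15
15 - 12 = 3 → PM

3:02 PM


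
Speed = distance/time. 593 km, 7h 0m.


84.7 km/h

Distance: 593 km
Time: 7 hours
Speed = 593 / 7 ≈ 84.7 km/h


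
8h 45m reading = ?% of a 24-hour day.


Time: 525 minutes
Day: 1440 minutes
Percentage = (525/1440) × 100 ≈ 36.5%

36.5%


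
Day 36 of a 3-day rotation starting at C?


Shifts: A, B, C
Start: C (index 2)
Day 36: (2 + 36 - 1) mod 3
= 37 mod 3
= 1
Index 1 → shift B

Shift B


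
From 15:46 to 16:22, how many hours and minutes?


End time in minutes: 16×60 + 22 = 982
Start time in minutes: 15×60 + 46 = 946
Difference = 982 - 946 = 36 minutes
= 0 hours 36 minutes

0h 36m


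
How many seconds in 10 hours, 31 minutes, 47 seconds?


Hours: 10 × 3600 = 36000
Minutes: 31 × 60 = 1860
Seconds: 47
Total = 36000 + 1860 + 47 = 37907

37907 seconds


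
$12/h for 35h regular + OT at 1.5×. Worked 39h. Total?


Regular: 35h × $12 = $420.00
Overtime: 39 - 35 = 4h
OT pay: 4h × $12 × 1.5 = $72.00
Total = $420.00 + $72.00 = $492.00

$492.00


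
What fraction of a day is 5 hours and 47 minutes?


Total minutes: 5×60 + 47 = 347
Day = 24×60 = 1440 minutes
Fraction = 347/1440 ≈ 0.2410
As a percentage: 347/1440 × 100 ≈ 24.10%

0.2410 (24.10%)


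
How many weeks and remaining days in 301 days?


Weeks: 301 ÷ 7 = 43 remainder 0

43 weeks 0 days


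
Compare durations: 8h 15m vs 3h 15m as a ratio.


Duration 1: 495 minutes
Duration 2: 195 minutes
Ratio = 495:195
GCD = 15
Simplified = 33:13
As a decimal: 33/13 ≈ 2.54

33:13 (2.54)


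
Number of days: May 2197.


31 days

Month: May (month 5)
May has 31 days


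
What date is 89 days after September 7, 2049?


Start: September 7, 2049
Add 89 days
September 7 → October 1: 30 - 7 + 1 = 24 days (89 - 24 = 65 left)
October 1 → November 1: 31 - 1 + 1 = 31 days (65 - 31 = 34 left)
November 1 → December 1: 30 - 1 + 1 = 30 days (34 - 30 = 4 left)
December 1 + 4 = December 5, 2049

December 5, 2049


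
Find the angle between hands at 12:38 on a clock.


Hour hand (12 ≡ 0 on the dial): 0×30 + 38×0.5 = 19.0°
Minute hand = 38×6 = 228°
Difference = |19.0 - 228| = 209.0°
Since > 180°: 360 - 209.0 = 151.0°

151.0°


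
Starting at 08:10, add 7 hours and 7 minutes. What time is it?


15:17

Start: 490 minutes from midnight
Add: 427 minutes
Total: 917 minutes
Hours: 917 ÷ 60 = 15 remainder 17


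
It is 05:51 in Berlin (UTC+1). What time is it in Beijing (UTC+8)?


12:51

Time difference = UTC+8 - UTC+1 = +7 hours
New hour = (5 + 7) mod 24
= 12 mod 24 = 12
Minutes unchanged → 12:51


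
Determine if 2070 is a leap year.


Rules: divisible by 4 AND (not by 100 OR by 400)
2070 ÷ 4 = 517 remainder 2 → not divisible by 4
Not divisible by 4 → not a leap year

No


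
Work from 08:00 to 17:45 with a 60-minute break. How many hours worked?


Total time = (17×60+45) - (8×60+0)
= 1065 - 480 = 585 min
Minus break: 585 - 60 = 525 min
= 8h 45m

8h 45m (525 minutes)


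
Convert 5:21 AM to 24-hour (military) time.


Input: 5:21 AM
AM hour stays: 5

05:21


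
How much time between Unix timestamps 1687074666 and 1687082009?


7343 seconds (2.0 hours / 0.08 days)

Difference = 1687082009 - 1687074666 = 7343 seconds
In hours: 7343 / 3600 ≈ 2.0
In days: 7343 / 86400 ≈ 0.08


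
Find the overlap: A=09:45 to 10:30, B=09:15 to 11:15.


Meeting A: 585-630 (in minutes from midnight)
Meeting B: 555-675
Overlap start = max(585, 555) = 585
Overlap end = min(630, 675) = 630
Overlap = max(0, 630 - 585) = 45 min

45 minutes


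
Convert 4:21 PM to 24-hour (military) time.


16:21

Input: 4:21 PM
PM: 4 + 12 = 16


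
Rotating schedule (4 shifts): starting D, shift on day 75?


Shift B

Shifts: A, B, C, D
Start: D (index 3)
Day 75: (3 + 75 - 1) mod 4
= 77 mod 4
= 1
Index 1 → shift B


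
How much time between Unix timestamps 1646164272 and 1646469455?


305183 seconds (84.8 hours / 3.53 days)

Difference = 1646469455 - 1646164272 = 305183 seconds
In hours: 305183 / 3600 ≈ 84.8
In days: 305183 / 86400 ≈ 3.53


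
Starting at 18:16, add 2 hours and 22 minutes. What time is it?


20:38

Start: 1096 minutes from midnight
Add: 142 minutes
Total: 1238 minutes
Hours: 1238 ÷ 60 = 20 remainder 38


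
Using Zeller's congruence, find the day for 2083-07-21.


Wednesday

Zeller's congruence:
q=21, m=7, k=83, j=20
h = (21 + ⌊13×8/5⌋ + 83 + ⌊83/4⌋ + ⌊20/4⌋ - 2×20) mod 7
= (21 + 20 + 83 + 20 + 5 - 40) mod 7
= 109 mod 7 = 4
h=4 → Wednesday


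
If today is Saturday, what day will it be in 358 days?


Sunday

Start: Saturday (index 5)
(5 + 358) mod 7
= 363 mod 7
= 6
Index 6 → Sunday


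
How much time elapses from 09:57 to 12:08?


End time in minutes: 12×60 + 8 = 728
Start time in minutes: 9×60 + 57 = 597
Difference = 728 - 597 = 131 minutes
= 2 hours 11 minutes

2h 11m


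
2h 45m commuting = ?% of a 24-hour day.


Time: 165 minutes
Day: 1440 minutes
Percentage = (165/1440) × 100 ≈ 11.5%

11.5%


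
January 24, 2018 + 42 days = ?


Start: January 24, 2018
Add 42 days
January 24 → February 1: 31 - 24 + 1 = 8 days (42 - 8 = 34 left)
February 1 → March 1: 28 - 1 + 1 = 28 days (34 - 28 = 6 left)
March 1 + 6 = March 7, 2018

March 7, 2018


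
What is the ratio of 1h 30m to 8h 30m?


3:17 (0.18)

Duration 1: 90 minutes
Duration 2: 510 minutes
Ratio = 90:510
GCD = 30
Simplified = 3:17
As a decimal: 3/17 ≈ 0.18


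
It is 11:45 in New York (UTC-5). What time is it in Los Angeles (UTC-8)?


Time difference = UTC-8 - UTC-5 = -3 hours
New hour = (11 -3) mod 24
= 8 mod 24 = 8
Minutes unchanged → 08:45

08:45


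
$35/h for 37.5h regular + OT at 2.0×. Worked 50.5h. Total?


$2222.50

Regular: 37.5h × $35 = $1312.50
Overtime: 50.5 - 37.5 = 13.0h
OT pay: 13.0h × $35 × 2.0 = $910.00
Total = $1312.50 + $910.00 = $2222.50


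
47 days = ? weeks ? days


Weeks: 47 ÷ 7 = 6 remainder 5

6 weeks 5 days


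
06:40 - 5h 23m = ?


Start: 400 minutes from midnight
Subtract: 323 minutes
Remaining: 400 - 323 = 77
Hours: 1, Minutes: 17

01:17


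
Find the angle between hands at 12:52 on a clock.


74.0°

Hour hand (12 ≡ 0 on the dial): 0×30 + 52×0.5 = 26.0°
Minute hand = 52×6 = 312°
Difference = |26.0 - 312| = 286.0°
Since > 180°: 360 - 286.0 = 74.0°


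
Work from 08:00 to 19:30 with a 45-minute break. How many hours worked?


10h 45m (645 minutes)

Total time = (19×60+30) - (8×60+0)
= 1170 - 480 = 690 min
Minus break: 690 - 45 = 645 min
= 10h 45m


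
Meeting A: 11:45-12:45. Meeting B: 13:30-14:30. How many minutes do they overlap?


0 minutes

Meeting A: 705-765 (in minutes from midnight)
Meeting B: 810-870
Overlap start = max(705, 810) = 810
Overlap end = min(765, 870) = 765
Overlap = max(0, 765 - 810) = 0 min


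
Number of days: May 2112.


Month: May (month 5)
May has 31 days

31 days


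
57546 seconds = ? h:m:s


15h 59m 6s

Hours: 57546 ÷ 3600 = 15 remainder 3546
Minutes: 3546 ÷ 60 = 59 remainder 6
Seconds: 6


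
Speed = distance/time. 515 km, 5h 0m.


Distance: 515 km
Time: 5 hours
Speed = 515 / 5 = 103.0 km/h

103.0 km/h


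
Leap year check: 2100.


Rules: divisible by 4 AND (not by 100 OR by 400)
2100 ÷ 4 = 525 exactly → divisible by 4
2100 ÷ 100 = 21 exactly → divisible by 100
2100 ÷ 400 = 5 remainder 100 → not divisible by 400
Divisible by 100 but not by 400 → not a leap year

No


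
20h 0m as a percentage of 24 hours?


0.8333 (83.33%)

Total minutes: 20×60 + 0 = 1200
Day = 24×60 = 1440 minutes
Fraction = 1200/1440 ≈ 0.8333
As a percentage: 1200/1440 × 100 ≈ 83.33%


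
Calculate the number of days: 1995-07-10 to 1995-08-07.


28 days

From July 10, 1995 to August 7, 1995
Rest of July 1995: 31 - 10 = 21
Days into August 1995: 7
Total = 21 + 7 = 28 days


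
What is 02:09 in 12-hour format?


2:09 AM

Hour: 2
2 < 12 → AM


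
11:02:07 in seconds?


Hours: 11 × 3600 = 39600
Minutes: 2 × 60 = 120
Seconds: 7
Total = 39600 + 120 + 7 = 39727

39727 seconds


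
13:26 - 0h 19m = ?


13:07

Start: 806 minutes from midnight
Subtract: 19 minutes
Remaining: 806 - 19 = 787
Hours: 13, Minutes: 7


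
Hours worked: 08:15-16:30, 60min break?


Total time = (16×60+30) - (8×60+15)
= 990 - 495 = 495 min
Minus break: 495 - 60 = 435 min
= 7h 15m

7h 15m (435 minutes)


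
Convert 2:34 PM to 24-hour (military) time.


Input: 2:34 PM
PM: 2 + 12 = 14

14:34


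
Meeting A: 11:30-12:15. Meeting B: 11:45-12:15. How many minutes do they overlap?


Meeting A: 690-735 (in minutes from midnight)
Meeting B: 705-735
Overlap start = max(690, 705) = 705
Overlap end = min(735, 735) = 735
Overlap = max(0, 735 - 705) = 30 min

30 minutes


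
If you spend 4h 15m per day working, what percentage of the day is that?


17.7%

Time: 255 minutes
Day: 1440 minutes
Percentage = (255/1440) × 100 ≈ 17.7%


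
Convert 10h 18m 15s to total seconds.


Hours: 10 × 3600 = 36000
Minutes: 18 × 60 = 1080
Seconds: 15
Total = 36000 + 1080 + 15 = 37095

37095 seconds


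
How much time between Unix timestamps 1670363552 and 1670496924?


Difference = 1670496924 - 1670363552 = 133372 seconds
In hours: 133372 / 3600 ≈ 37.0
In days: 133372 / 86400 ≈ 1.54

133372 seconds (37.0 hours / 1.54 days)


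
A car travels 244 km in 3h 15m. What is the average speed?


75.1 km/h

Distance: 244 km
Time: 3h 15m = 195 min = 195/60 = 13/4 hours
Speed = 244 ÷ (13/4) = 244 × 4 / 13 = 976/13 ≈ 75.1 km/h


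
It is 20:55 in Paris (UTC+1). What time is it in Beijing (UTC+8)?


Time difference = UTC+8 - UTC+1 = +7 hours
New hour = (20 + 7) mod 24
= 27 mod 24 = 3
Minutes unchanged → 03:55; 27 ≥ 24 → next day

03:55 (next day)


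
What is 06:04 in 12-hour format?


Hour: 6
6 < 12 → AM

6:04 AM


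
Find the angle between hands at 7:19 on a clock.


Hour hand = 7×30 + 19×0.5 = 219.5°
Minute hand = 19×6 = 114°
Difference = |219.5 - 114| = 105.5°

105.5°


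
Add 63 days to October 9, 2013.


Start: October 9, 2013
Add 63 days
October 9 → November 1: 31 - 9 + 1 = 23 days (63 - 23 = 40 left)
November 1 → December 1: 30 - 1 + 1 = 30 days (40 - 30 = 10 left)
December 1 + 10 = December 11, 2013

December 11, 2013


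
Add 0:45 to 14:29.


Start: 869 minutes from midnight
Add: 45 minutes
Total: 914 minutes
Hours: 914 ÷ 60 = 15 remainder 14

15:14


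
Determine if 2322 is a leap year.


No

Rules: divisible by 4 AND (not by 100 OR by 400)
2322 ÷ 4 = 580 remainder 2 → not divisible by 4
Not divisible by 4 → not a leap year


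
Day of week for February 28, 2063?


Zeller's congruence:
q=28, m=14, k=62, j=20
h = (28 + ⌊13×15/5⌋ + 62 + ⌊62/4⌋ + ⌊20/4⌋ - 2×20) mod 7
= (28 + 39 + 62 + 15 + 5 - 40) mod 7
= 109 mod 7 = 4
h=4 → Wednesday

Wednesday


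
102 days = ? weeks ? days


Weeks: 102 ÷ 7 = 14 remainder 4

14 weeks 4 days


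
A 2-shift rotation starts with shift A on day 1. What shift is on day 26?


Shifts: A, B
Start: A (index 0)
Day 26: (0 + 26 - 1) mod 2
= 25 mod 2
= 1
Index 1 → shift B

Shift B


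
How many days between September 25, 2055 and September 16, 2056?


357 days

From September 25, 2055 to September 16, 2056
Rest of September 2055: 30 - 25 = 5
Full months: October 31, November 30, December 31, January 31, February 2056 29, March 31, April 30, May 31, June 30, July 31, August 31
Days into September 2056: 16
Total = 5 + 31 + 30 + 31 + 31 + 29 + 31 + 30 + 31 + 30 + 31 + 31 + 16 = 357 days


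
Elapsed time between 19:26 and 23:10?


End time in minutes: 23×60 + 10 = 1390
Start time in minutes: 19×60 + 26 = 1166
Difference = 1390 - 1166 = 224 minutes
= 3 hours 44 minutes

3h 44m


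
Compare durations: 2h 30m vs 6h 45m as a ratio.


10:27 (0.37)

Duration 1: 150 minutes
Duration 2: 405 minutes
Ratio = 150:405
GCD = 15
Simplified = 10:27
As a decimal: 10/27 ≈ 0.37


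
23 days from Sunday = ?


Start: Sunday (index 6)
(6 + 23) mod 7
= 29 mod 7
= 1
Index 1 → Tuesday

Tuesday


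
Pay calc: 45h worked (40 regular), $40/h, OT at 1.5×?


Regular: 40h × $40 = $1600.00
Overtime: 45 - 40 = 5h
OT pay: 5h × $40 × 1.5 = $300.00
Total = $1600.00 + $300.00 = $1900.00

$1900.00


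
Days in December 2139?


Month: December (month 12)
December has 31 days

31 days


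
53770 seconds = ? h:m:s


Hours: 53770 ÷ 3600 = 14 remainder 3370
Minutes: 3370 ÷ 60 = 56 remainder 10
Seconds: 10

14h 56m 10s


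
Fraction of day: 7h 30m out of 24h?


0.3125 (31.25%)

Total minutes: 7×60 + 30 = 450
Day = 24×60 = 1440 minutes
Fraction = 450/1440 = 0.3125
As a percentage: 450/1440 × 100 = 31.25%


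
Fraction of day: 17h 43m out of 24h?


0.7382 (73.82%)

Total minutes: 17×60 + 43 = 1063
Day = 24×60 = 1440 minutes
Fraction = 1063/1440 ≈ 0.7382
As a percentage: 1063/1440 × 100 ≈ 73.82%


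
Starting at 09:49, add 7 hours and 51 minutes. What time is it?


Start: 589 minutes from midnight
Add: 471 minutes
Total: 1060 minutes
Hours: 1060 ÷ 60 = 17 remainder 40

17:40


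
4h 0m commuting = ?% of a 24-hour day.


16.7%

Time: 240 minutes
Day: 1440 minutes
Percentage = (240/1440) × 100 ≈ 16.7%


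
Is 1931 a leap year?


No

Rules: divisible by 4 AND (not by 100 OR by 400)
1931 ÷ 4 = 482 remainder 3 → not divisible by 4
Not divisible by 4 → not a leap year


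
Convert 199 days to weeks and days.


Weeks: 199 ÷ 7 = 28 remainder 3

28 weeks 3 days


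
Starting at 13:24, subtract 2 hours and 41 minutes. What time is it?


Start: 804 minutes from midnight
Subtract: 161 minutes
Remaining: 804 - 161 = 643
Hours: 10, Minutes: 43

10:43


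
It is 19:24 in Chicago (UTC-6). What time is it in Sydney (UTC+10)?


11:24 (next day)

Time difference = UTC+10 - UTC-6 = +16 hours
New hour = (19 + 16) mod 24
= 35 mod 24 = 11
Minutes unchanged → 11:24; 35 ≥ 24 → next day


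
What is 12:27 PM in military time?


Input: 12:27 PM
12 PM → 12 (noon)

12:27


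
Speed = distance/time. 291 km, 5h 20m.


54.6 km/h

Distance: 291 km
Time: 5h 20m = 320 min = 320/60 = 16/3 hours
Speed = 291 ÷ (16/3) = 291 × 3 / 16 = 873/16 ≈ 54.6 km/h


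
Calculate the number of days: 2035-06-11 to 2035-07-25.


44 days

From June 11, 2035 to July 25, 2035
Rest of June 2035: 30 - 11 = 19
Days into July 2035: 25
Total = 19 + 25 = 44 days


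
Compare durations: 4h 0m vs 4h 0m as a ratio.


1:1 (1.00)

Duration 1: 240 minutes
Duration 2: 240 minutes
Ratio = 240:240
GCD = 240
Simplified = 1:1
As a decimal: 1/1 = 1.00


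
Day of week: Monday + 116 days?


Friday

Start: Monday (index 0)
(0 + 116) mod 7
= 116 mod 7
= 4
Index 4 → Friday


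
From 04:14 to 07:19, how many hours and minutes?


3h 5m

End time in minutes: 7×60 + 19 = 439
Start time in minutes: 4×60 + 14 = 254
Difference = 439 - 254 = 185 minutes
= 3 hours 5 minutes


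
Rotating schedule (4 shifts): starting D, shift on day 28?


Shifts: A, B, C, D
Start: D (index 3)
Day 28: (3 + 28 - 1) mod 4
= 30 mod 4
= 2
Index 2 → shift C

Shift C


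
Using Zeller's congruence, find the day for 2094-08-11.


Wednesday

Zeller's congruence:
q=11, m=8, k=94, j=20
h = (11 + ⌊13×9/5⌋ + 94 + ⌊94/4⌋ + ⌊20/4⌋ - 2×20) mod 7
= (11 + 23 + 94 + 23 + 5 - 40) mod 7
= 116 mod 7 = 4
h=4 → Wednesday


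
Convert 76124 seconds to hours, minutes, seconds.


Hours: 76124 ÷ 3600 = 21 remainder 524
Minutes: 524 ÷ 60 = 8 remainder 44
Seconds: 44

21h 8m 44s


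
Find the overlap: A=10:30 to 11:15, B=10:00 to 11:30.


45 minutes

Meeting A: 630-675 (in minutes from midnight)
Meeting B: 600-690
Overlap start = max(630, 600) = 630
Overlap end = min(675, 690) = 675
Overlap = max(0, 675 - 630) = 45 min


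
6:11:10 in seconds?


Hours: 6 × 3600 = 21600
Minutes: 11 × 60 = 660
Seconds: 10
Total = 21600 + 660 + 10 = 22270

22270 seconds


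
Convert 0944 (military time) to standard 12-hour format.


Hour: 9
9 < 12 → AM

9:44 AM


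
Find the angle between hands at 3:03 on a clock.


Hour hand = 3×30 + 3×0.5 = 91.5°
Minute hand = 3×6 = 18°
Difference = |91.5 - 18| = 73.5°

73.5°


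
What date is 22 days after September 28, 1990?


October 20, 1990

Start: September 28, 1990
Add 22 days
September 28 → October 1: 30 - 28 + 1 = 3 days (22 - 3 = 19 left)
October 1 + 19 = October 20, 1990


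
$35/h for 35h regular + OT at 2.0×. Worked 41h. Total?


Regular: 35h × $35 = $1225.00
Overtime: 41 - 35 = 6h
OT pay: 6h × $35 × 2.0 = $420.00
Total = $1225.00 + $420.00 = $1645.00

$1645.00


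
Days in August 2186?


31 days

Month: August (month 8)
August has 31 days


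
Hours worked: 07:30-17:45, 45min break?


Total time = (17×60+45) - (7×60+30)
= 1065 - 450 = 615 min
Minus break: 615 - 45 = 570 min
= 9h 30m

9h 30m (570 minutes)


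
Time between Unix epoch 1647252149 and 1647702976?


Difference = 1647702976 - 1647252149 = 450827 seconds
In hours: 450827 / 3600 ≈ 125.2
In days: 450827 / 86400 ≈ 5.22

450827 seconds (125.2 hours / 5.22 days)


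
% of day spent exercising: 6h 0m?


25.0%

Time: 360 minutes
Day: 1440 minutes
Percentage = (360/1440) × 100 = 25.0%


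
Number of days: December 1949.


31 days

Month: December (month 12)
December has 31 days


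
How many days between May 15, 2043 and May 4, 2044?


355 days

From May 15, 2043 to May 4, 2044
Rest of May 2043: 31 - 15 = 16
Full months: June 30, July 31, August 31, September 30, October 31, November 30, December 31, January 31, February 2044 29, March 31, April 30
Days into May 2044: 4
Total = 16 + 30 + 31 + 31 + 30 + 31 + 30 + 31 + 31 + 29 + 31 + 30 + 4 = 355 days


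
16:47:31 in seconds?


Hours: 16 × 3600 = 57600
Minutes: 47 × 60 = 2820
Seconds: 31
Total = 57600 + 2820 + 31 = 60451

60451 seconds


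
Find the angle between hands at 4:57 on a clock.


Hour hand = 4×30 + 57×0.5 = 148.5°
Minute hand = 57×6 = 342°
Difference = |148.5 - 342| = 193.5°
Since > 180°: 360 - 193.5 = 166.5°

166.5°


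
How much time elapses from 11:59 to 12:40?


End time in minutes: 12×60 + 40 = 760
Start time in minutes: 11×60 + 59 = 719
Difference = 760 - 719 = 41 minutes
= 0 hours 41 minutes

0h 41m


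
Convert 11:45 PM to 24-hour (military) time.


Input: 11:45 PM
PM: 11 + 12 = 23

23:45


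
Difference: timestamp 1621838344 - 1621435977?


402367 seconds (111.8 hours / 4.66 days)

Difference = 1621838344 - 1621435977 = 402367 seconds
In hours: 402367 / 3600 ≈ 111.8
In days: 402367 / 86400 ≈ 4.66


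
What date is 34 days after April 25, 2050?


Start: April 25, 2050
Add 34 days
April 25 → May 1: 30 - 25 + 1 = 6 days (34 - 6 = 28 left)
May 1 + 28 = May 29, 2050

May 29, 2050


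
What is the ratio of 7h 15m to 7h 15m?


Duration 1: 435 minutes
Duration 2: 435 minutes
Ratio = 435:435
GCD = 435
Simplified = 1:1
As a decimal: 1/1 = 1.00

1:1 (1.00)


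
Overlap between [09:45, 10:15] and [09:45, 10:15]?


Meeting A: 585-615 (in minutes from midnight)
Meeting B: 585-615
Overlap start = max(585, 585) = 585
Overlap end = min(615, 615) = 615
Overlap = max(0, 615 - 585) = 30 min

30 minutes


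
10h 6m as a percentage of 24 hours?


Total minutes: 10×60 + 6 = 606
Day = 24×60 = 1440 minutes
Fraction = 606/1440 ≈ 0.4208
As a percentage: 606/1440 × 100 ≈ 42.08%

0.4208 (42.08%)


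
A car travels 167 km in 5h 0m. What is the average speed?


33.4 km/h

Distance: 167 km
Time: 5 hours
Speed = 167 / 5 = 33.4 km/h


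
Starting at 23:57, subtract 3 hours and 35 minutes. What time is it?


20:22

Start: 1437 minutes from midnight
Subtract: 215 minutes
Remaining: 1437 - 215 = 1222
Hours: 20, Minutes: 22


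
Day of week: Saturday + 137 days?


Start: Saturday (index 5)
(5 + 137) mod 7
= 142 mod 7
= 2
Index 2 → Wednesday

Wednesday


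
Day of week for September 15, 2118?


Thursday

Zeller's congruence:
q=15, m=9, k=18, j=21
h = (15 + ⌊13×10/5⌋ + 18 + ⌊18/4⌋ + ⌊21/4⌋ - 2×21) mod 7
= (15 + 26 + 18 + 4 + 5 - 42) mod 7
= 26 mod 7 = 5
h=5 → Thursday
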